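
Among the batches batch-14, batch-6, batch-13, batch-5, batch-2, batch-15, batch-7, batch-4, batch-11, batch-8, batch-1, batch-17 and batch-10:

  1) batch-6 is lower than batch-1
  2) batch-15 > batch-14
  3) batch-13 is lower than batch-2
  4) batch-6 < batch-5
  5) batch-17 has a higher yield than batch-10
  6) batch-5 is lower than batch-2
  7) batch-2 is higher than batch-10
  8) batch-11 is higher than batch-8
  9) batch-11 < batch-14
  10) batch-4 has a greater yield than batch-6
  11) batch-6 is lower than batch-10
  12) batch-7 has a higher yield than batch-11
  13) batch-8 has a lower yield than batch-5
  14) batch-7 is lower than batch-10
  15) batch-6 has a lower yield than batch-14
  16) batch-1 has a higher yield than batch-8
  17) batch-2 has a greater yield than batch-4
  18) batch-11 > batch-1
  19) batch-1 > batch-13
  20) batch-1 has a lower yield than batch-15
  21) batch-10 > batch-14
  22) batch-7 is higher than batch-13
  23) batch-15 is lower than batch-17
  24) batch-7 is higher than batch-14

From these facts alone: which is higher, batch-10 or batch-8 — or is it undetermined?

batch-8 < batch-1 and batch-1 < batch-11 give batch-8 < batch-11.
Then batch-11 < batch-14 extends the chain to batch-14.
Then batch-14 < batch-7 extends the chain to batch-7.
Then batch-7 < batch-10 extends the chain to batch-10.
So batch-10 is higher.

batch-10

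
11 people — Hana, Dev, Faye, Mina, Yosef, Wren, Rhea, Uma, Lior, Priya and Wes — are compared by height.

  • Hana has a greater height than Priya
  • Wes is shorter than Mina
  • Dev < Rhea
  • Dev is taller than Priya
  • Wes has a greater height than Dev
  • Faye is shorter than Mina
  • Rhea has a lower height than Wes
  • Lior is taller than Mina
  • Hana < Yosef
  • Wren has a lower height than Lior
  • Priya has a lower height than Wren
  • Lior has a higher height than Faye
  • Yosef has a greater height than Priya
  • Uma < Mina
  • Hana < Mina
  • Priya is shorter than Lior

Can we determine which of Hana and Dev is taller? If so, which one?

undetermined

Following every chain through Hana: above Hana we get Yosef, Mina, Lior; below Hana we get Priya.
Dev is not reached, and no chain runs the other way from Dev to Hana.
So the given relations leave the order of Hana and Dev undetermined.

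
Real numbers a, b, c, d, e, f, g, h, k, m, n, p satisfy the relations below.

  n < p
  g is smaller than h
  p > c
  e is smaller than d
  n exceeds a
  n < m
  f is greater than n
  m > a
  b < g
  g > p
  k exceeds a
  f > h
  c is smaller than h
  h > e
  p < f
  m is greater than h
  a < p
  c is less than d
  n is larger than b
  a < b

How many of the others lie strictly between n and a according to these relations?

The relations place a below n. An element lies strictly between them when it is forced above a and also forced below n.
Above a: {b, k, p, g, h, f, m}. Below n: {b}.
Intersection: {b} — 1.

1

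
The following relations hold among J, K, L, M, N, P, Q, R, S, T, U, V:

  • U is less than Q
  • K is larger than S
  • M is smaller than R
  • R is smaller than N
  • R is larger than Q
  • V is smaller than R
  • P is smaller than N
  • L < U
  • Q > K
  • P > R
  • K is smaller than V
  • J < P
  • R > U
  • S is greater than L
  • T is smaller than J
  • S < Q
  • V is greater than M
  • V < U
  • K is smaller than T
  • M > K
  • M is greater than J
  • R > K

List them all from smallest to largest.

Each adjacent pair is fixed by a given relation: L < S; S < K; K < T; T < J; J < M; M < V; V < U; U < Q; Q < R; R < P; P < N. Chaining them end to end gives the full order.

L < S < K < T < J < M < V < U < Q < R < P < N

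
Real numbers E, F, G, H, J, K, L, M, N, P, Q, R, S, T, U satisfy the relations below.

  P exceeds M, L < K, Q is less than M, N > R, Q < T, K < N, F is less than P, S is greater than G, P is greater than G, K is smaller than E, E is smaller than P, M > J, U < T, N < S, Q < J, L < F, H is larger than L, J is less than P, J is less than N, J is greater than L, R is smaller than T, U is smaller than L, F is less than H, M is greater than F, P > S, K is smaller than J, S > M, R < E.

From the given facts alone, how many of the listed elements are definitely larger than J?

4

Directly above J: N, M, P.
One step further: S (4 so far).
No other element is forced above J by the given relations, so the count is 4.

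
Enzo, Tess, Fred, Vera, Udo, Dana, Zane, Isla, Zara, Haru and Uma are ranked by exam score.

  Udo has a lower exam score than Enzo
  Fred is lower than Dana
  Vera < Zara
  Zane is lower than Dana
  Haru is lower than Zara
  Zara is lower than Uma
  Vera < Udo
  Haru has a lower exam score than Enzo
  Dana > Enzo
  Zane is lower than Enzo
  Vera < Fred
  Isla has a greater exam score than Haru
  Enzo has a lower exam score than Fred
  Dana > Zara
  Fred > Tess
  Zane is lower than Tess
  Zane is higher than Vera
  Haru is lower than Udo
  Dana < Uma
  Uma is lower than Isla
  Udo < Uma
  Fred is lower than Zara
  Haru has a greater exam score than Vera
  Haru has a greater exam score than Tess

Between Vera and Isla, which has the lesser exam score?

Following the relations from Vera: Vera < Zane < Tess < Haru < Udo < Enzo < Fred < Zara < Dana < Uma < Isla.
So Vera < Isla; Vera is the lower of the two.

Vera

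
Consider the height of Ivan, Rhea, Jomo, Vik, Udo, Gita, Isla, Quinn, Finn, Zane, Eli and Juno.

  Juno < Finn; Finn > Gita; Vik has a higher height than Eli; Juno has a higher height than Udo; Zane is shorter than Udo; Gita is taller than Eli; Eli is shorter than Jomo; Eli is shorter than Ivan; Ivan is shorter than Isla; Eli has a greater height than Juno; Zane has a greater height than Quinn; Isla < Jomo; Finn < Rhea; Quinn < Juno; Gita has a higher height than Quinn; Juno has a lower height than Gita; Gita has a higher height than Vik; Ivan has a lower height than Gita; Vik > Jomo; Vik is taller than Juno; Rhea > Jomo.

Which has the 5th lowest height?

Piecing the relations together gives one ordering: Quinn < Zane < Udo < Juno < Eli < Ivan < Isla < Jomo < Vik < Gita < Finn < Rhea.
The 5th smallest is Eli.

Eli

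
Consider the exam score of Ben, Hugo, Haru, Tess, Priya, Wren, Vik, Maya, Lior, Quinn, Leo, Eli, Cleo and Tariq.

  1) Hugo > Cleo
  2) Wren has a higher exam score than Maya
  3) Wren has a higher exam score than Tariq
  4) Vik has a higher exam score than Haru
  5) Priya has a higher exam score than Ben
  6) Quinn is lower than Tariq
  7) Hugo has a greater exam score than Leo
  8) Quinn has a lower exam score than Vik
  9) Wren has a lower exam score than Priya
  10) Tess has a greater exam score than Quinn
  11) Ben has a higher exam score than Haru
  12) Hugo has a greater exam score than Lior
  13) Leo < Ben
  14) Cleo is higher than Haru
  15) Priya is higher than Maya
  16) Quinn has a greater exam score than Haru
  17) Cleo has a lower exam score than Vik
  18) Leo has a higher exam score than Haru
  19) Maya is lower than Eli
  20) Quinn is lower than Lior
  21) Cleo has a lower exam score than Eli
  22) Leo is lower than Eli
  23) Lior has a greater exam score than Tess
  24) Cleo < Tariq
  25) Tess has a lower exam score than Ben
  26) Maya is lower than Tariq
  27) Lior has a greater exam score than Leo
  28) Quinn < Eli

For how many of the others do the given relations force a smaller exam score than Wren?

5

Directly below Wren: Maya, Tariq.
One step further: Quinn, Cleo (4 so far).
One step further: Haru (5 so far).
No other element is forced below Wren by the given relations, so the count is 5.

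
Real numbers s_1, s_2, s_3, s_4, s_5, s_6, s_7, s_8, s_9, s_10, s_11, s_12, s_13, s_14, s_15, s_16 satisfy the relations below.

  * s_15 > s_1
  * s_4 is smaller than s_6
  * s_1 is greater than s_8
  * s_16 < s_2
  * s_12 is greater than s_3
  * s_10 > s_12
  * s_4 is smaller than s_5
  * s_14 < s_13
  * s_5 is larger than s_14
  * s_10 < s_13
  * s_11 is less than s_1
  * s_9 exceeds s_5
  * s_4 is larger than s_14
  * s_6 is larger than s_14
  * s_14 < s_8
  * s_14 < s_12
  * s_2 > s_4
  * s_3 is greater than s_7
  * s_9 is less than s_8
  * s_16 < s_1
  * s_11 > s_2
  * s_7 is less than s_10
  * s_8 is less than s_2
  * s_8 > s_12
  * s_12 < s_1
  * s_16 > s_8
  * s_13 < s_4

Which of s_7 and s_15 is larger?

Link the given pairs in sequence: s_7 < s_3; s_3 < s_12; s_12 < s_10; s_10 < s_13; s_13 < s_4; s_4 < s_5; s_5 < s_9; s_9 < s_8; s_8 < s_16; s_16 < s_2; s_2 < s_11; s_11 < s_1; s_1 < s_15.
Together: s_7 < s_3 < s_12 < s_10 < s_13 < s_4 < s_5 < s_9 < s_8 < s_16 < s_2 < s_11 < s_1 < s_15.
So s_7 < s_15; s_15 is the larger of the two.

s_15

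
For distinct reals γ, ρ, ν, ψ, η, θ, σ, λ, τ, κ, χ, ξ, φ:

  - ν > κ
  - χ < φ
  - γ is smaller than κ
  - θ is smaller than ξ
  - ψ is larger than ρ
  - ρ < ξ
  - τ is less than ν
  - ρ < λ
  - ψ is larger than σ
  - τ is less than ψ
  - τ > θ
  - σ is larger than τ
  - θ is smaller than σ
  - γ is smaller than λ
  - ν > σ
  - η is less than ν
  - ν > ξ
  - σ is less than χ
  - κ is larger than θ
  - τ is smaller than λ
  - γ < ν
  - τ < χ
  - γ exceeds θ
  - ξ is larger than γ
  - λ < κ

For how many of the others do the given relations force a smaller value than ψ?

4

The elements the relations force below ψ are θ, τ, σ, ρ — no chain reaches any other.
That is 4.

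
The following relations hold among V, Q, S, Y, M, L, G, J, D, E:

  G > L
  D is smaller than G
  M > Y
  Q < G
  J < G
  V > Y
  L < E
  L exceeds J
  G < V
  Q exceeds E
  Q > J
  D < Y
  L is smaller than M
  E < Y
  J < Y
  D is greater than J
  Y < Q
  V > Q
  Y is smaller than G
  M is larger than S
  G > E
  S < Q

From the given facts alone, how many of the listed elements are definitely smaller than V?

8

From V the given relations immediately reach Y, Q, G.
From those, J, D, L, E, S — 8 in total.
No other element is forced below V by the given relations, so the count is 8.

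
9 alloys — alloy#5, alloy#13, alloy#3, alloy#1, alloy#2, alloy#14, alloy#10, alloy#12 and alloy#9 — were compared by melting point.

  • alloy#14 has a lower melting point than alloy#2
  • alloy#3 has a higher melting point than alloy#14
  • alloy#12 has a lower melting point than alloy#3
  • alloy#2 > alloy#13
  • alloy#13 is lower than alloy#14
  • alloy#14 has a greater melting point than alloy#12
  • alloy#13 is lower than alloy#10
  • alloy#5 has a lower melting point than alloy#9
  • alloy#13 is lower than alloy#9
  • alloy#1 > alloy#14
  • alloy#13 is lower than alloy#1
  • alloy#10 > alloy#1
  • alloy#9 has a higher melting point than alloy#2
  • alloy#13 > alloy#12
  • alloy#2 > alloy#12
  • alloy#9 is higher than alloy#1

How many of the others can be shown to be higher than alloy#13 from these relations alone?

Directly above alloy#13: alloy#14, alloy#1, alloy#10, alloy#2, alloy#9.
One step further: alloy#3 (6 so far).
Nothing else is reachable above alloy#13; 6 in all.

6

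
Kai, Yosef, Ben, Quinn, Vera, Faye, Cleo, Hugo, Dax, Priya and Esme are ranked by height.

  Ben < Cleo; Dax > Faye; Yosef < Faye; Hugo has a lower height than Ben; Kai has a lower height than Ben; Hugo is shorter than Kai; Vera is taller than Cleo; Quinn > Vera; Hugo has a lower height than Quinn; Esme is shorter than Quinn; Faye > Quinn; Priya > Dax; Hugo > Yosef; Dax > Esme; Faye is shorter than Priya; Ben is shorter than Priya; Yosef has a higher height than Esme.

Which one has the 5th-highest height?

Vera

Piecing the relations together gives one ordering: Esme < Yosef < Hugo < Kai < Ben < Cleo < Vera < Quinn < Faye < Dax < Priya.
Counting 5 from the largest end gives Vera.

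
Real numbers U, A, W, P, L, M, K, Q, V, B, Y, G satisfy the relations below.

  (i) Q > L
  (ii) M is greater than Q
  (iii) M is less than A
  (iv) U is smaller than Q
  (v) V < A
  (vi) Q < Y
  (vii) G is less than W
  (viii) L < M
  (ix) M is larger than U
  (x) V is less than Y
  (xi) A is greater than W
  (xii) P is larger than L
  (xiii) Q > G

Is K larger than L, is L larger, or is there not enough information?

undetermined

Following every chain through L: above L we get Q, M, P, A, Y.
K is not reached, and no chain runs the other way from K to L.
So the given relations leave the order of L and K undetermined.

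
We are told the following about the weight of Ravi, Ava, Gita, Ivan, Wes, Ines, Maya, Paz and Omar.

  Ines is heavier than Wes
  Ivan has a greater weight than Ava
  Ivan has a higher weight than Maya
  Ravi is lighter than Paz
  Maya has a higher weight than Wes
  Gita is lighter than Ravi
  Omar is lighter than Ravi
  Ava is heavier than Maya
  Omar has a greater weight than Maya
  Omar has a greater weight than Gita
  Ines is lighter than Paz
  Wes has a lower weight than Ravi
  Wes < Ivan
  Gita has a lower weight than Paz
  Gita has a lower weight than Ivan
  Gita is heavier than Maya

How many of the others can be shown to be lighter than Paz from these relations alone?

Directly below Paz: Ines, Gita, Ravi.
One step further: Wes, Maya, Omar (6 so far).
No other element is forced below Paz by the given relations, so the count is 6.

6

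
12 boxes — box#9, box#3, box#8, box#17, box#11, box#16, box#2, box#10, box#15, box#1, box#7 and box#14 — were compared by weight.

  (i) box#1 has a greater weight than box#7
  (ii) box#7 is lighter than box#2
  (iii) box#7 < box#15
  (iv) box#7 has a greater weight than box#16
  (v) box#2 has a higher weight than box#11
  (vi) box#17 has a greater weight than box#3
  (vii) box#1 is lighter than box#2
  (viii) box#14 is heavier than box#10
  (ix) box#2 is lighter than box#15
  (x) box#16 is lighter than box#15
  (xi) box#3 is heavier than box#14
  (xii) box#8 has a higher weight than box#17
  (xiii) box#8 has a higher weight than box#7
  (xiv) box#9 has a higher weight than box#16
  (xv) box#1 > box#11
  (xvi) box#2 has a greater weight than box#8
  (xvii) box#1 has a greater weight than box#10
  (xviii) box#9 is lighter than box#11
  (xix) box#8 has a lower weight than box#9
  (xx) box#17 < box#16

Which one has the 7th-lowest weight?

Chaining the given pairs: box#10 < box#14 < box#3 < box#17 < box#16 < box#7 < box#8 < box#9 < box#11 < box#1 < box#2 < box#15.
The 7th smallest is box#8.

box#8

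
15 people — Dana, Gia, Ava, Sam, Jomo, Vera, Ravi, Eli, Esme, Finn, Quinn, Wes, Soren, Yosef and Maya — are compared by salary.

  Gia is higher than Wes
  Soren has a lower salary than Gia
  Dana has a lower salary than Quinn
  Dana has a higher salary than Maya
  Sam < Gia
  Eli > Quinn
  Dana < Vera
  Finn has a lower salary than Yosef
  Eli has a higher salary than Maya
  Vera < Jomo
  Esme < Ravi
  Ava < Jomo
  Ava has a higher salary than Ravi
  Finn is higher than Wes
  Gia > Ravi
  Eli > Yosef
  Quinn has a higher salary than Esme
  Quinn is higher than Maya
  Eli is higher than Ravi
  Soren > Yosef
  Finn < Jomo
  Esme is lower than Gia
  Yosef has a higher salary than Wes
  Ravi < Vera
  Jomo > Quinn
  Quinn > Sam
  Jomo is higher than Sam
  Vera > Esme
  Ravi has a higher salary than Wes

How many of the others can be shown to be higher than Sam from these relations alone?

4

The elements the relations force above Sam are Quinn, Gia, Eli, Jomo — no chain reaches any other.
That is 4.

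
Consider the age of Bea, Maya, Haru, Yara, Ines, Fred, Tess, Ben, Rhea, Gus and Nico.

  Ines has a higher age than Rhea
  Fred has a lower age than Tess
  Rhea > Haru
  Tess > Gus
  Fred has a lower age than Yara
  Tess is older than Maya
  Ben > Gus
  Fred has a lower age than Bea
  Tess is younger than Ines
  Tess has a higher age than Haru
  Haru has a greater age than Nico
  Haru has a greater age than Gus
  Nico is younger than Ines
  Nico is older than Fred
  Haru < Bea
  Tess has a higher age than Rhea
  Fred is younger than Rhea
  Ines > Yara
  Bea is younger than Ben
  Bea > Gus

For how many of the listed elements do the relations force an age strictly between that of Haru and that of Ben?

1

Chaining upward from Haru reaches: Rhea, Bea, Tess, Ines.
Chaining downward from Ben reaches: Gus, Fred, Nico, Bea.
Strictly between Haru and Ben are those in both lists: Bea — 1 element.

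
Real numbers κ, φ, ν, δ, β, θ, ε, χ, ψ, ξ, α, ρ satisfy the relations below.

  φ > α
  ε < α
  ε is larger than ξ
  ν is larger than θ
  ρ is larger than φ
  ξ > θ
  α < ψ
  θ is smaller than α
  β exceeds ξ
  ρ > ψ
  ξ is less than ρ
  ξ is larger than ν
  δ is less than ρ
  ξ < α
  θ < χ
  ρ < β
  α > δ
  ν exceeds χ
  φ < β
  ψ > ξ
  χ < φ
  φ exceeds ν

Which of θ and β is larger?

θ < χ and χ < ν give θ < ν.
Then ν < ξ extends the chain to ξ.
With ξ < ε: θ < χ < ν < ξ < ε.
With ε < α: θ < χ < ν < ξ < ε < α.
With α < φ: θ < χ < ν < ξ < ε < α < φ.
With φ < ρ: θ < χ < ν < ξ < ε < α < φ < ρ.
With ρ < β: θ < χ < ν < ξ < ε < α < φ < ρ < β.
So θ < β; β is the larger of the two.

β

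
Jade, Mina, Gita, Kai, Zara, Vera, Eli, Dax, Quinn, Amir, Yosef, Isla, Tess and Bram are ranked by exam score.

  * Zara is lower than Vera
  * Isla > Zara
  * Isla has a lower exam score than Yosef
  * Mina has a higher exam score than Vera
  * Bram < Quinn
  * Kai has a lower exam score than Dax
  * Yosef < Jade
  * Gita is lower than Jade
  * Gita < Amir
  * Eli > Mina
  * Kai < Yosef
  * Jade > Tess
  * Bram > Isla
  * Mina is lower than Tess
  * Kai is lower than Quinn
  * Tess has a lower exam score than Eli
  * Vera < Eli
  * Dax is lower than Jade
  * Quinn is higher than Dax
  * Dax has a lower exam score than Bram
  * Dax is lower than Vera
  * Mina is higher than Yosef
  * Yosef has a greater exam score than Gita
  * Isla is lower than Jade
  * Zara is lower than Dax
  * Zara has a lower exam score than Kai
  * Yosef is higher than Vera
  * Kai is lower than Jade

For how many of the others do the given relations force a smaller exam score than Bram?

From Bram the given relations immediately reach Dax, Isla.
From those, Zara, Kai — 4 in total.
No other element is forced below Bram by the given relations, so the count is 4.

4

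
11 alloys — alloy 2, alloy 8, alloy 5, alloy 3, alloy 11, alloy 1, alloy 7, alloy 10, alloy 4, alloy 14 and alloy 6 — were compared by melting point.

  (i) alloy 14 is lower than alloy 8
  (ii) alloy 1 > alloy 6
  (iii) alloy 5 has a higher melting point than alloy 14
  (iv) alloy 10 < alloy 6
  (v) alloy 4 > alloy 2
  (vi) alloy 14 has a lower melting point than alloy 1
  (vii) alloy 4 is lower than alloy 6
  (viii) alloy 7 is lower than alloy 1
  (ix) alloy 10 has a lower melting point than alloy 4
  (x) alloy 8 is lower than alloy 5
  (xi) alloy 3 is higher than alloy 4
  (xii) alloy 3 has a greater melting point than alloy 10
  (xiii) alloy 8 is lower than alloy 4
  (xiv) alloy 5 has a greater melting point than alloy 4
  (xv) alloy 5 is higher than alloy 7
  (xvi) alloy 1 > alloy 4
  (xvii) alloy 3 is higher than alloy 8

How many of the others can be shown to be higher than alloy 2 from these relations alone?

5

The elements the relations force above alloy 2 are alloy 4, alloy 6, alloy 5, alloy 1, alloy 3 — no chain reaches any other.
That is 5.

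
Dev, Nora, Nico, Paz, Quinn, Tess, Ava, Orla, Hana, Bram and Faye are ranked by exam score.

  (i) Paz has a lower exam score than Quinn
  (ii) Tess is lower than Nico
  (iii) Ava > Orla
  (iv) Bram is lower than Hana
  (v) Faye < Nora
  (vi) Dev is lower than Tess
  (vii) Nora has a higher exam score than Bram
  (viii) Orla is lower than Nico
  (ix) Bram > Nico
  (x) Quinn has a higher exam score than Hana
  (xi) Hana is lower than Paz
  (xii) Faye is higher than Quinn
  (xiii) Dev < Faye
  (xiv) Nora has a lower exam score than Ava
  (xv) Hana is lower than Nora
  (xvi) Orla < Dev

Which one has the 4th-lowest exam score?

Piecing the relations together gives one ordering: Orla < Dev < Tess < Nico < Bram < Hana < Paz < Quinn < Faye < Nora < Ava.
The 4th smallest is Nico.

Nico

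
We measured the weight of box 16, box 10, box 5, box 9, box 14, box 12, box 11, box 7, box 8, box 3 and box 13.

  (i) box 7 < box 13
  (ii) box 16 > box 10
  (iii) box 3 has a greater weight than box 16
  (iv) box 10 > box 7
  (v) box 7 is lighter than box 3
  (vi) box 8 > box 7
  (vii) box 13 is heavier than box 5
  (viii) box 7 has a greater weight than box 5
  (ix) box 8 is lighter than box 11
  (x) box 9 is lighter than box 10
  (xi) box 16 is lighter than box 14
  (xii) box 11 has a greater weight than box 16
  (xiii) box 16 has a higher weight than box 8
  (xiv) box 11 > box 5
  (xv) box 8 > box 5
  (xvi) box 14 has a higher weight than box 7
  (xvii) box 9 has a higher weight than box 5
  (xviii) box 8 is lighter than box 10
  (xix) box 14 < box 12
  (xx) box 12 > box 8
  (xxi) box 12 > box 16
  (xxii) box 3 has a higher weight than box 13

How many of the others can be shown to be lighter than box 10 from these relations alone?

Directly below box 10: box 7, box 8, box 9.
One step further: box 5 (4 so far).
No other element is forced below box 10 by the given relations, so the count is 4.

4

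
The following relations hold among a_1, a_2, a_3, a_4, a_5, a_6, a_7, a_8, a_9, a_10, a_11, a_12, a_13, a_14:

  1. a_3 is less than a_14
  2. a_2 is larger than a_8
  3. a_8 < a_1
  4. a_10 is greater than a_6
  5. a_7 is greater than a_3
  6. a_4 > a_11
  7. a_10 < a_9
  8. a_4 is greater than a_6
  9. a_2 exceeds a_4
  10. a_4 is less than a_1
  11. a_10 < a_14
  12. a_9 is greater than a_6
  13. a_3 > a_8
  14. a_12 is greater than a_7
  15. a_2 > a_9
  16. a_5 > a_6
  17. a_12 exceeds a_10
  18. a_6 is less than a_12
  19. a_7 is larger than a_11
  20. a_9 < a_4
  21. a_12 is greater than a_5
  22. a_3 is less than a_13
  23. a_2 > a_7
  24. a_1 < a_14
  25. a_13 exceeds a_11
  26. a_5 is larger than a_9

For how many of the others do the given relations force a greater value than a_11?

7

From a_11 the given relations immediately reach a_13, a_7, a_4.
From those, a_2, a_1, a_12 — 6 in total.
From those, a_14 — 7 in total.
Nothing else is reachable above a_11; 7 in all.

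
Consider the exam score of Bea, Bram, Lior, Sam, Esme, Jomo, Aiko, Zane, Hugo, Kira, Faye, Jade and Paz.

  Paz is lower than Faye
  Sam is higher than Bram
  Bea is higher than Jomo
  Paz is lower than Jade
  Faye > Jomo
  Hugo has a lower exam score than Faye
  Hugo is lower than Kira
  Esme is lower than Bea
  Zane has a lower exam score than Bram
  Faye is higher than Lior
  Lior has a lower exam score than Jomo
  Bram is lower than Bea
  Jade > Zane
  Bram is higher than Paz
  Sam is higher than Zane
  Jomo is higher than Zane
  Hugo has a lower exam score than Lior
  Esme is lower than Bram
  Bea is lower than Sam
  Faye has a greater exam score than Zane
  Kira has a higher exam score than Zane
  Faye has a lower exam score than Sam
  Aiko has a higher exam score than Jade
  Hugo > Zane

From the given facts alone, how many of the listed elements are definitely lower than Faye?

From Faye the given relations immediately reach Zane, Paz, Hugo, Lior, Jomo.
Nothing else is reachable below Faye; 5 in all.

5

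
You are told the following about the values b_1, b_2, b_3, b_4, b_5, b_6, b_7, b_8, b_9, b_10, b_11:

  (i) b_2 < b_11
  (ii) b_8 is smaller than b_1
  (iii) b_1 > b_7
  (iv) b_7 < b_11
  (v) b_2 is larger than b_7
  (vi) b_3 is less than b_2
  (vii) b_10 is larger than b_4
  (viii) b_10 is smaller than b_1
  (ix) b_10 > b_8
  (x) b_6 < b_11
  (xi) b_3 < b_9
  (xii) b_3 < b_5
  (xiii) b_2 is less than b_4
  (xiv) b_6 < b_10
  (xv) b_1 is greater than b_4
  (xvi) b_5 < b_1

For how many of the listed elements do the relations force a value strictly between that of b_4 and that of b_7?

1

The relations place b_7 below b_4. An element lies strictly between them when it is forced above b_7 and also forced below b_4.
Above b_7: {b_2, b_11, b_10, b_1}. Below b_4: {b_3, b_2}.
Intersection: {b_2} — 1.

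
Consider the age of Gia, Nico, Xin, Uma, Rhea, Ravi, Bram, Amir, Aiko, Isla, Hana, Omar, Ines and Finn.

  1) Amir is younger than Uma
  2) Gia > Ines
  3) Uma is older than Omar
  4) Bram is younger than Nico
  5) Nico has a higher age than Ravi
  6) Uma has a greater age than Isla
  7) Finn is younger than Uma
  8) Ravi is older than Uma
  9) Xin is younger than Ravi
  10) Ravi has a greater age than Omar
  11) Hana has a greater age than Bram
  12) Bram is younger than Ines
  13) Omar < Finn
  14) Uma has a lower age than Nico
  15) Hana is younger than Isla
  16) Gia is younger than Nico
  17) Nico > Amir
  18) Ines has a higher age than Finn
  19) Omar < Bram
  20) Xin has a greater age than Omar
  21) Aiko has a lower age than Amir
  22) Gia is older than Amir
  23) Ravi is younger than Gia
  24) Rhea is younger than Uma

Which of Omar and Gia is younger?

Omar

The relevant relations are Omar < Bram; Bram < Hana; Hana < Isla; Isla < Uma; Uma < Ravi; Ravi < Gia.
Chaining these gives Omar < Bram < Hana < Isla < Uma < Ravi < Gia.
So Omar < Gia; Omar is the younger of the two.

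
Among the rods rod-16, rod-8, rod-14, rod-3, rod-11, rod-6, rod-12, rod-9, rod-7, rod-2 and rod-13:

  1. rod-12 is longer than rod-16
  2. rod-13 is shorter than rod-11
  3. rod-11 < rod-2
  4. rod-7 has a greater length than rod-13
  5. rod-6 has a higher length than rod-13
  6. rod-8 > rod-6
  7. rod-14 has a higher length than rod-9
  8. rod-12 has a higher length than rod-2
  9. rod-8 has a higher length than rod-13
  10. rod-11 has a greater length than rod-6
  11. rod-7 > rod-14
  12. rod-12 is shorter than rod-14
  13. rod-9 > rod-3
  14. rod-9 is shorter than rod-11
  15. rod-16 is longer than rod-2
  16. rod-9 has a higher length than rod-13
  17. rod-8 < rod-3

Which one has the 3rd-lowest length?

rod-8

The consecutive relations fix a unique order: rod-13 < rod-6 < rod-8 < rod-3 < rod-9 < rod-11 < rod-2 < rod-16 < rod-12 < rod-14 < rod-7.
Counting 3 from the smallest end gives rod-8.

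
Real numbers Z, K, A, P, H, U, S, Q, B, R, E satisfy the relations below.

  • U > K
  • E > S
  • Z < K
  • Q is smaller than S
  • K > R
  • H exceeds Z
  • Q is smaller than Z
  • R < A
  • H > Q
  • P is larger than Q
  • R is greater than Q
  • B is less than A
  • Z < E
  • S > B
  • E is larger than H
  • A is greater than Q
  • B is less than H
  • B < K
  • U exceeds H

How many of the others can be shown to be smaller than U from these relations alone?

Directly below U: H, K.
One step further: Q, B, R, Z (6 so far).
Nothing else is reachable below U; 6 in all.

6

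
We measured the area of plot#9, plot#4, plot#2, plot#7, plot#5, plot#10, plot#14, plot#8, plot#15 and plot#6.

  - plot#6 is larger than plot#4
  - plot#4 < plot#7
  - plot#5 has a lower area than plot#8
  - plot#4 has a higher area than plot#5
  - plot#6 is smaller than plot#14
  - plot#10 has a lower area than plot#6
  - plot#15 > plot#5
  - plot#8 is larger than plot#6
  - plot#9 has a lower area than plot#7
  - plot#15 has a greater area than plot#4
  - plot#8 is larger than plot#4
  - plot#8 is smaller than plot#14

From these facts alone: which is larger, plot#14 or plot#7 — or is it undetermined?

Following every chain through plot#7: below plot#7 we get plot#9, plot#5, plot#4.
plot#14 is not reached, and no chain runs the other way from plot#14 to plot#7.
So the given relations leave the order of plot#7 and plot#14 undetermined.

undetermined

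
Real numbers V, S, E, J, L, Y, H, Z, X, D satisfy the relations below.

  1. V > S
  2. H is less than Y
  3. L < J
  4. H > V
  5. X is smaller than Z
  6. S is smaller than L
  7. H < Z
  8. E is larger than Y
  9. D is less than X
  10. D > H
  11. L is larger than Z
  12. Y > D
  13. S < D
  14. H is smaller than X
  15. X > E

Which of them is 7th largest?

D

The consecutive relations fix a unique order: S < V < H < D < Y < E < X < Z < L < J.
Counting 7 from the largest end gives D.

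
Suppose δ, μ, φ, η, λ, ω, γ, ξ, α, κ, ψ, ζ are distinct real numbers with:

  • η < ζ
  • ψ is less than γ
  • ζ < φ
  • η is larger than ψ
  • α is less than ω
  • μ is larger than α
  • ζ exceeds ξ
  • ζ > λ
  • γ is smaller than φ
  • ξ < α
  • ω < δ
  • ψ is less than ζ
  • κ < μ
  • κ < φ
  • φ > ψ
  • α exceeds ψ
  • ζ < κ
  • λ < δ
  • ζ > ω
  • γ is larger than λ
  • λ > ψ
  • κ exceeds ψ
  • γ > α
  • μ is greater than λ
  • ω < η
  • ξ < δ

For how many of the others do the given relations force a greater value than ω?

From ω the given relations immediately reach δ, η, ζ.
From those, κ, φ — 5 in total.
From those, μ — 6 in total.
Nothing else is reachable above ω; 6 in all.

6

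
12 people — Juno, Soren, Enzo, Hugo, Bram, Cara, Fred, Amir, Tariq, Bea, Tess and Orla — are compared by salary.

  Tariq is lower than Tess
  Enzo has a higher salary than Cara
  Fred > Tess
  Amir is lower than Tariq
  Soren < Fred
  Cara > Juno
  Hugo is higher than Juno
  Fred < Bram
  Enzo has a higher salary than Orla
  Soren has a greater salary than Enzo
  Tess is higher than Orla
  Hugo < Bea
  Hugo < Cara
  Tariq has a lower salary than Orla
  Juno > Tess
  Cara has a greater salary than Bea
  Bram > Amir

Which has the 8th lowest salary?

Piecing the relations together gives one ordering: Amir < Tariq < Orla < Tess < Juno < Hugo < Bea < Cara < Enzo < Soren < Fred < Bram.
The 8th smallest is Cara.

Cara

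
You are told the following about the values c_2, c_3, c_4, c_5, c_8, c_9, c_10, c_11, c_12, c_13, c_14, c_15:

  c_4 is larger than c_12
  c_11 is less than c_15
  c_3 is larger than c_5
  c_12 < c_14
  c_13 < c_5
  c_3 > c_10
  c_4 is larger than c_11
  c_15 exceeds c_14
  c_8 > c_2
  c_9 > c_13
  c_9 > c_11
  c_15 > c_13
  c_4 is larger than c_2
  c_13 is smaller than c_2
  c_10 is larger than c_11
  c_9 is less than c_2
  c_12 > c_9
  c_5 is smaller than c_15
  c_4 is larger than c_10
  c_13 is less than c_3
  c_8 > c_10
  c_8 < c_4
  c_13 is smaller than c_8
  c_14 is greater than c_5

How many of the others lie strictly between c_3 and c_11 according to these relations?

Chaining upward from c_11 reaches: c_10, c_9, c_12, c_2, c_8, c_14, c_4, c_15.
Chaining downward from c_3 reaches: c_10, c_13, c_5.
Strictly between c_11 and c_3 are those in both lists: c_10 — 1 element.

1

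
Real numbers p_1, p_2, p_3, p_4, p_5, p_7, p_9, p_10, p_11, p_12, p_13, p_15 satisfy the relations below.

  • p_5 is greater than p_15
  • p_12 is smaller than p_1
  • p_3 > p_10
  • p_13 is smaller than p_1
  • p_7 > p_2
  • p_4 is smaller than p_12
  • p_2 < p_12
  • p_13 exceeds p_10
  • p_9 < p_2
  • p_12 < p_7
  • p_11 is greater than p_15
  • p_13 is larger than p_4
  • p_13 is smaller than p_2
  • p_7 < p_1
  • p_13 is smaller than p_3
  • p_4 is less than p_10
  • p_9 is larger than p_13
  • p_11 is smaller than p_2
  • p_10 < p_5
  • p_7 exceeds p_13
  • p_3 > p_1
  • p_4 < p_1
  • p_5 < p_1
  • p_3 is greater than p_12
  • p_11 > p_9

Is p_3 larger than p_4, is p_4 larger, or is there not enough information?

p_4 < p_10 < p_13 < p_9 < p_11 < p_2 < p_12 < p_7 < p_1 < p_3, by transitivity through p_10, p_13, p_9, p_11, p_2, p_12, p_7, p_1.
So p_3 is larger.

p_3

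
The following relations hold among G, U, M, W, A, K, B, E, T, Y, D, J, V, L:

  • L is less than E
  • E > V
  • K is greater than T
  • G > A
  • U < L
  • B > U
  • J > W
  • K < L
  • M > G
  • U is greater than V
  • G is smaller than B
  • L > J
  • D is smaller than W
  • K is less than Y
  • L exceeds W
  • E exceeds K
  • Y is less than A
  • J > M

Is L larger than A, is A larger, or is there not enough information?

L

A < G and G < M give A < M.
With M < J: A < G < M < J.
Then J < L extends the chain to L.
So L is larger.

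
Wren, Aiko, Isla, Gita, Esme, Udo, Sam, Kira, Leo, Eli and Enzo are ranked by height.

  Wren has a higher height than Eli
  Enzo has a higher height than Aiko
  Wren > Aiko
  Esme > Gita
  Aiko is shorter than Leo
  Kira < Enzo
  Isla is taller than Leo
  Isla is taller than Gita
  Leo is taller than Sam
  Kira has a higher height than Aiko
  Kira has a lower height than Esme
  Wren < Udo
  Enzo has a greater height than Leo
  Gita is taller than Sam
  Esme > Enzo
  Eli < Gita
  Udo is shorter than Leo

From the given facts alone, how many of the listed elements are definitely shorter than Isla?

From Isla the given relations immediately reach Leo, Gita.
From those, Aiko, Eli, Udo, Sam — 6 in total.
From those, Wren — 7 in total.
Nothing else is reachable below Isla; 7 in all.

7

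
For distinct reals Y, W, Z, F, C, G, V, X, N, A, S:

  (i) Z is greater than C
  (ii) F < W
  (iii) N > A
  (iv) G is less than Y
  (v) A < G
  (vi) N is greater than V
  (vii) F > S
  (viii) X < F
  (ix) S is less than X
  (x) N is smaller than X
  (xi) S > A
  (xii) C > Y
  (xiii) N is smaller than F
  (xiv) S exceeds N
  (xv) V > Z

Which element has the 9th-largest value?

Chaining the given pairs: A < G < Y < C < Z < V < N < S < X < F < W.
Counting 9 from the largest end gives Y.

Y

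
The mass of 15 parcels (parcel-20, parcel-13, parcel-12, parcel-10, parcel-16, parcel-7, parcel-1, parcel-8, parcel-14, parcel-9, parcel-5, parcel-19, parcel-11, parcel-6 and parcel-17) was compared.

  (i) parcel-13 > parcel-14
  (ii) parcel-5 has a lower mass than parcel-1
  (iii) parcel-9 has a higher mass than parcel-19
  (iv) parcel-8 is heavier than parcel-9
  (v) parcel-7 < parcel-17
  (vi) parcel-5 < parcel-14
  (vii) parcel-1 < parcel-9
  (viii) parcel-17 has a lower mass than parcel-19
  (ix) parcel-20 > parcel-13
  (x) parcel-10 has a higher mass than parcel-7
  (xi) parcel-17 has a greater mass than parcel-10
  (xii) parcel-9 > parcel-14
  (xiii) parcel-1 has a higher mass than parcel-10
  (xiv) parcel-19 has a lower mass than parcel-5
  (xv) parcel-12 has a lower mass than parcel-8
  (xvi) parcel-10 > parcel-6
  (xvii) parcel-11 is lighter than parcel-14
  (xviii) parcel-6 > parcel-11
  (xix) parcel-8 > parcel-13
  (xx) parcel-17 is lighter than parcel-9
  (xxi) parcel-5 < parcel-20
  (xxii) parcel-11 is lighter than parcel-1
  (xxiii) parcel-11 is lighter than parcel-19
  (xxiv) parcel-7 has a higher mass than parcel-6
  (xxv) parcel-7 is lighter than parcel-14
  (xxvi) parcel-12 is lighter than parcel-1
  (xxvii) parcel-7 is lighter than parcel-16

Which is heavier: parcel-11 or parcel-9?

parcel-9

Link the given pairs in sequence: parcel-11 < parcel-6; parcel-6 < parcel-7; parcel-7 < parcel-10; parcel-10 < parcel-17; parcel-17 < parcel-19; parcel-19 < parcel-5; parcel-5 < parcel-1; parcel-1 < parcel-9.
Together: parcel-11 < parcel-6 < parcel-7 < parcel-10 < parcel-17 < parcel-19 < parcel-5 < parcel-1 < parcel-9.
So parcel-11 < parcel-9; parcel-9 is the heavier of the two.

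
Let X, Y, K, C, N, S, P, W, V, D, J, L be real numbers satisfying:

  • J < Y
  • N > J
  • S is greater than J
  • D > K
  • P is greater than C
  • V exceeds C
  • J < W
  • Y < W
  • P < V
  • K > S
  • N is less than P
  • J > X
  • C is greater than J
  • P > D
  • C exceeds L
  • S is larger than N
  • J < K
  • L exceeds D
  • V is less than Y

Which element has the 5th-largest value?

C

Piecing the relations together gives one ordering: X < J < N < S < K < D < L < C < P < V < Y < W.
The 5th largest is C.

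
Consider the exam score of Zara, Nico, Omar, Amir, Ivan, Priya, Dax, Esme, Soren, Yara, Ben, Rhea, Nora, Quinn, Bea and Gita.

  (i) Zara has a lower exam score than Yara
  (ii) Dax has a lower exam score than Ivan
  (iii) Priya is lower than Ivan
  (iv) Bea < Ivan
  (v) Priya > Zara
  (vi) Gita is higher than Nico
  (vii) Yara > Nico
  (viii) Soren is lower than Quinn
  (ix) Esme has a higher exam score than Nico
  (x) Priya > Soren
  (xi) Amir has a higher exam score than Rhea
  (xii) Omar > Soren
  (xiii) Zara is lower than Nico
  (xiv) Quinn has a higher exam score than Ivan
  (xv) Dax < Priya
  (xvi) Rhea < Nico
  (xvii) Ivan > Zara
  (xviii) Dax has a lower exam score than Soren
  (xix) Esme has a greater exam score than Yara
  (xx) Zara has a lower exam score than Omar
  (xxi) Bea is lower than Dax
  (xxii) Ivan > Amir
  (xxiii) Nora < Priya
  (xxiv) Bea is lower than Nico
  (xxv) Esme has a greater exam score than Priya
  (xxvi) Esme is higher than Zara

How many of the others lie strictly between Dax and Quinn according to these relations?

The relations place Dax below Quinn. An element lies strictly between them when it is forced above Dax and also forced below Quinn.
Above Dax: {Soren, Omar, Priya, Esme, Ivan}. Below Quinn: {Bea, Rhea, Zara, Soren, Nora, Priya, Amir, Ivan}.
Intersection: {Soren, Priya, Ivan} — 3.

3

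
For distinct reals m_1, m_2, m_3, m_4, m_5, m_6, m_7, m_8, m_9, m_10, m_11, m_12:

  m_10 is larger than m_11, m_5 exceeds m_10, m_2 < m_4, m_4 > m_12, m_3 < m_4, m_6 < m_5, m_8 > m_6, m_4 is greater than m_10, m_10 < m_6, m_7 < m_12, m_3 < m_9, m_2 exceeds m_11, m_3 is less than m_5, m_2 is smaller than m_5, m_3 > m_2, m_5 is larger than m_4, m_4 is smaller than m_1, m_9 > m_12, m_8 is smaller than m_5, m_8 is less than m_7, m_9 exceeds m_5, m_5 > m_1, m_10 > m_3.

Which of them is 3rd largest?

m_1

Chaining the given pairs: m_11 < m_2 < m_3 < m_10 < m_6 < m_8 < m_7 < m_12 < m_4 < m_1 < m_5 < m_9.
The 3rd largest is m_1.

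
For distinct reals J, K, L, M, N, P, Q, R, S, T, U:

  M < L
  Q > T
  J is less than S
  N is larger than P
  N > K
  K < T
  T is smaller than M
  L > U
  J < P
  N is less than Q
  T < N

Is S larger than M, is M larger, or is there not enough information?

undetermined

Following every chain through S: below S we get J.
M is not reached, and no chain runs the other way from M to S.
So the given relations leave the order of S and M undetermined.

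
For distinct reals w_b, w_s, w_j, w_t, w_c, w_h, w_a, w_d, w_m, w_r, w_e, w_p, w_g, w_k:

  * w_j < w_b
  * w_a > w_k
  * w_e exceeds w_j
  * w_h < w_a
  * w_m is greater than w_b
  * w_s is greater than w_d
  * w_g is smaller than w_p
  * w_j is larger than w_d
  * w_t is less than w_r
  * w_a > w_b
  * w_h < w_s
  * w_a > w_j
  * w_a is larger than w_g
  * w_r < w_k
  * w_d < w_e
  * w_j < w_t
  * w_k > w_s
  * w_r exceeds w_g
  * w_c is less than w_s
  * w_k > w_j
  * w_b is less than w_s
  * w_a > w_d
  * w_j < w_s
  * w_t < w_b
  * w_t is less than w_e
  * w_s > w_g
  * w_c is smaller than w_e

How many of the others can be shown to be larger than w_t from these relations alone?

7

Directly above w_t: w_b, w_r, w_e.
One step further: w_m, w_s, w_k, w_a (7 so far).
Nothing else is reachable above w_t; 7 in all.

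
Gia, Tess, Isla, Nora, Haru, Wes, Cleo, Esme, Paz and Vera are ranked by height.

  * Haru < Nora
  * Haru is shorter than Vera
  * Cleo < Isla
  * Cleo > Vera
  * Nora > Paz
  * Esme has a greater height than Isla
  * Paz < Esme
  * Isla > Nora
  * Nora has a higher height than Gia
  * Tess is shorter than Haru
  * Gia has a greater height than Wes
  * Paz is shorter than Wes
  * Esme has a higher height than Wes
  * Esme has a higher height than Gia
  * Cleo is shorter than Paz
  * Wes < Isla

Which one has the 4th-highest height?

Gia

Piecing the relations together gives one ordering: Tess < Haru < Vera < Cleo < Paz < Wes < Gia < Nora < Isla < Esme.
The 4th largest is Gia.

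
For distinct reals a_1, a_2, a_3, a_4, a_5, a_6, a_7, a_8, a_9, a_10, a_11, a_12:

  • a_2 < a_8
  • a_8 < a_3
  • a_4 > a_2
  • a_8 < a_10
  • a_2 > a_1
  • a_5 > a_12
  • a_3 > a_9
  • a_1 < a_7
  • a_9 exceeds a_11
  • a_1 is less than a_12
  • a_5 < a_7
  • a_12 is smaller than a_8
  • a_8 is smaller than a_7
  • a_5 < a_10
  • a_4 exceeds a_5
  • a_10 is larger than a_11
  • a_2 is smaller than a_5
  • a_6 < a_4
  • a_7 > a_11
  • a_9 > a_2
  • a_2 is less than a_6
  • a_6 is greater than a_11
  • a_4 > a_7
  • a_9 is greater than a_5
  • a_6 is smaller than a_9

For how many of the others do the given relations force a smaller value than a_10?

6

Directly below a_10: a_5, a_8, a_11.
One step further: a_12, a_2 (5 so far).
One step further: a_1 (6 so far).
Nothing else is reachable below a_10; 6 in all.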